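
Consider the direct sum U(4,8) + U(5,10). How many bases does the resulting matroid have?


Bases of a direct sum M1 + M2: |B| = |B(M1)| * |B(M2)|.
|B(U(4,8))| = C(8,4) = 70.
|B(U(5,10))| = C(10,5) = 252.
Total bases = 70 * 252 = 17640.

17640


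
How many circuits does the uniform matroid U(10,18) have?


In U(10,18), circuits are the (11)-element subsets.
Any set of 11 elements is dependent, and removing any one element gives
an independent set of size 10, so it is a minimal dependent set.
Number of circuits = C(18,11) = 18! / (11! * 7!) = 31824.

31824


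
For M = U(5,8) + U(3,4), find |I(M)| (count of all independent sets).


For a direct sum, |I(M1+M2)| = |I(M1)| * |I(M2)|.
|I(U(5,8))| = sum C(8,k) for k=0..5 = 219.
|I(U(3,4))| = sum C(4,k) for k=0..3 = 15.
Total = 219 * 15 = 3285.

3285


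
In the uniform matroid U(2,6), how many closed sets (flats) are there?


Flats of U(2,6): every subset of size < 2 is a flat, plus E itself.
Count = C(6,0) + C(6,1) + 1
     = 1 + 6 + 1
     = 8.

8


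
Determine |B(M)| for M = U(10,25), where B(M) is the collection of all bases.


Bases of U(10,25) are all 10-element subsets of the 25-element ground set.
Number of bases = C(25,10).
C(25,10) = 3268760.

3268760


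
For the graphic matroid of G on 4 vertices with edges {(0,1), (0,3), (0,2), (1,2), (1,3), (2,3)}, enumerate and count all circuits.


A circuit in a graphic matroid = edge set of a simple cycle.
G has 4 vertices and 6 edges.
Enumerating all minimal edge subsets forming cycles...
Total circuits found: 7.

7


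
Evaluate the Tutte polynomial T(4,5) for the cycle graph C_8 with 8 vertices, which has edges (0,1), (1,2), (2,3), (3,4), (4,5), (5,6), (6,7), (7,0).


T(C_8; x,y) = x + x^2 + ... + x^(7) + y.
T(4,5) = 4^1 + 4^2 + 4^3 + 4^4 + 4^5 + 4^6 + 4^7 + 5
= 4 + 16 + 64 + 256 + 1024 + 4096 + 16384 + 5
= 21849.

21849


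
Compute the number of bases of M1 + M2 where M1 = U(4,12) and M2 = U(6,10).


Bases of a direct sum M1 + M2: |B| = |B(M1)| * |B(M2)|.
|B(U(4,12))| = C(12,4) = 495.
|B(U(6,10))| = C(10,6) = 210.
Total bases = 495 * 210 = 103950.

103950


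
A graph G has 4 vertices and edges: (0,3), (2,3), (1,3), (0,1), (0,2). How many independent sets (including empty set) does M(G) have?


An independent set in a graphic matroid is an acyclic edge subset.
G has 4 vertices and 5 edges.
Enumerate all 2^5 = 32 subsets, checking for acyclicity.
Total independent sets = 24.

24


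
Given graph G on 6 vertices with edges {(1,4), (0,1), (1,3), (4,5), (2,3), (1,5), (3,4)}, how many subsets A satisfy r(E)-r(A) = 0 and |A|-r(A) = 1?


R(x,y) = sum over A in 2^E of x^(r(E)-r(A)) * y^(|A|-r(A)).
G has 6 vertices, 7 edges. r(E) = 5.
Enumerate all 2^7 = 128 subsets.
Count subsets with r(E)-r(A)=0 and |A|-r(A)=1: 5.

5


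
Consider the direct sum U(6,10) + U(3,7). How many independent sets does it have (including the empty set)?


For a direct sum, |I(M1+M2)| = |I(M1)| * |I(M2)|.
|I(U(6,10))| = sum C(10,k) for k=0..6 = 848.
|I(U(3,7))| = sum C(7,k) for k=0..3 = 64.
Total = 848 * 64 = 54272.

54272


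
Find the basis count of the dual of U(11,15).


The dual of U(r,n) is U(n-r, n) = U(4,15).
Bases of U(4,15) are all (4)-element subsets.
|B(M*)| = C(15,4) = (15 * 14 * 13 * 12) / (1 * 2 * 3 * 4) = 1365.

1365


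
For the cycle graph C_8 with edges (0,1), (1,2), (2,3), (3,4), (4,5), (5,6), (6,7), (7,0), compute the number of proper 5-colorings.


P(C_8, k) = (k-1)^8 + (-1)^8*(k-1).
P(5) = (4)^8 + 4
= 65536 + 4 = 65540.

65540


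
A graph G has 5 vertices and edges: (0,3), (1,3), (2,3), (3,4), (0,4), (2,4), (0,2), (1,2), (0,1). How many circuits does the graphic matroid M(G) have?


A circuit in a graphic matroid = edge set of a simple cycle.
G has 5 vertices and 9 edges.
Enumerating all minimal edge subsets forming cycles...
Total circuits found: 22.

22


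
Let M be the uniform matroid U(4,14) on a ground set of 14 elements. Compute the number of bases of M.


Bases of U(4,14) are all 4-element subsets of the 14-element ground set.
Number of bases = C(14,4).
(14 choose 4) = 1001.

1001


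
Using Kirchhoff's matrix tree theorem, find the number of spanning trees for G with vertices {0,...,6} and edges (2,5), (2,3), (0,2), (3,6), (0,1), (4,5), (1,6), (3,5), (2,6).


By Kirchhoff's matrix tree theorem, the number of spanning trees equals
the determinant of any cofactor of the Laplacian matrix L.
G has 7 vertices and 9 edges.
Computing the (6 x 6) cofactor determinant gives 29.

29


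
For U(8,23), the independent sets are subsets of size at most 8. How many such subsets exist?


Independent sets of U(8,23) are all subsets of size <= 8.
Count = (23 choose 0) + (23 choose 1) + (23 choose 2) + (23 choose 3) + (23 choose 4) + (23 choose 5) + (23 choose 6) + (23 choose 7) + (23 choose 8)
     = 1 + 23 + 253 + 1771 + 8855 + 33649 + 100947 + 245157 + 490314
     = 880970.

880970


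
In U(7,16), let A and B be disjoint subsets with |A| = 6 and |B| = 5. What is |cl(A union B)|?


|A union B| = 6 + 5 = 11 (disjoint).
In U(7,16), cl(S) = S if |S| < 7, else cl(S) = E.
Since 11 >= 7, cl(A union B) = E.
|cl(A union B)| = 16.

16


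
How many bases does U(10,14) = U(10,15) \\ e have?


Deleting e from U(10,15) gives U(10,14) since n > r.
Bases of U(10,14) = C(14,10) = 1001.

1001


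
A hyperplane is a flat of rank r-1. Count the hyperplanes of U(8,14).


Hyperplanes of U(8,14) are flats of rank 7.
In a uniform matroid, these are exactly the (7)-element subsets.
Count = C(14,7) = 14! / (7! * 7!) = 3432.

3432


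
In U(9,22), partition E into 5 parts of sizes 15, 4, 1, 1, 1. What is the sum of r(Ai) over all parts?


r(Ai) = min(|Ai|, 9) for each part.
Sum = min(15,9) + min(4,9) + min(1,9) + min(1,9) + min(1,9)
    = 9 + 4 + 1 + 1 + 1
    = 16.

16


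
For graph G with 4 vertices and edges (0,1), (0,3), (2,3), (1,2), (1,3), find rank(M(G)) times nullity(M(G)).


r(M) = |V| - c = 4 - 1 = 3.
nullity = |E| - r(M) = 5 - 3 = 2.
Product = 3 * 2 = 6.

6


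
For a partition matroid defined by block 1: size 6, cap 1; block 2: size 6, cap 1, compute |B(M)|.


A basis picks exactly ci elements from block i.
Number of bases = product of C(|Si|, ci).
= C(6,1) * C(6,1)
= 6 * 6
= 36.

36


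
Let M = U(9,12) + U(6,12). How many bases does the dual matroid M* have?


(M1+M2)* = M1* + M2*.
M1* = U(3,12), bases: C(12,3) = 220.
M2* = U(6,12), bases: C(12,6) = 924.
|B(M*)| = 220 * 924 = 203280.

203280


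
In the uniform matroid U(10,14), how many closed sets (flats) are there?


Flats of U(10,14): every subset of size < 10 is a flat, plus E itself.
Count = (14 choose 0) + (14 choose 1) + (14 choose 2) + (14 choose 3) + (14 choose 4) + (14 choose 5) + (14 choose 6) + (14 choose 7) + (14 choose 8) + (14 choose 9) + 1
     = 1 + 14 + 91 + 364 + 1001 + 2002 + 3003 + 3432 + 3003 + 2002 + 1
     = 14914.

14914


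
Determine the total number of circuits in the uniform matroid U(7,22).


In U(7,22), circuits are the (8)-element subsets.
Any set of 8 elements is dependent, and removing any one element gives
an independent set of size 7, so it is a minimal dependent set.
Number of circuits = C(22,8) = 22! / (8! * 14!) = 319770.

319770


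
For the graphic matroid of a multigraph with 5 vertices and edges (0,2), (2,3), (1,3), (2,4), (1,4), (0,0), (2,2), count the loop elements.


In a graphic matroid, a loop is a self-loop edge (u,u) with rank 0.
Examining all 7 edges for self-loops...
Self-loops found: (0,0), (2,2)
Number of loops = 2.

2


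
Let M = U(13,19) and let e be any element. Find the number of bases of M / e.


Contracting e from U(13,19) gives U(12,18).
Bases of U(12,18) = (18 choose 12) = 18564.

18564


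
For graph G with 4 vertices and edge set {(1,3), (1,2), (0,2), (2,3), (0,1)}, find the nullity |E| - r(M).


Cycle rank (nullity) = |E| - r(M) = |E| - (|V| - c).
|E| = 5, |V| = 4, c = 1.
Nullity = 5 - (4 - 1) = 5 - 3 = 2.

2


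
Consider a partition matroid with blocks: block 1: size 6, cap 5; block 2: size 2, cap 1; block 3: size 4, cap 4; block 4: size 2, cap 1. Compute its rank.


Rank of a partition matroid = sum of min(|Si|, ci) for each block.
= min(6,5) + min(2,1) + min(4,4) + min(2,1)
= 5 + 1 + 4 + 1
= 11.

11


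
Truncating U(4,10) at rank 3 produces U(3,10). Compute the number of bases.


Truncating U(4,10) to rank 3 gives U(3,10).
Bases of U(3,10) are all 3-element subsets of 10 elements.
Number of bases = C(10,3) = (10 * 9 * 8) / (1 * 2 * 3) = 120.

120


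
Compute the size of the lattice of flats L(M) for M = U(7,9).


Flats of U(7,9): every subset of size < 7 is a flat, plus E itself.
Count = C(9,0) + C(9,1) + C(9,2) + C(9,3) + C(9,4) + C(9,5) + C(9,6) + 1
     = 1 + 9 + 36 + 84 + 126 + 126 + 84 + 1
     = 467.

467


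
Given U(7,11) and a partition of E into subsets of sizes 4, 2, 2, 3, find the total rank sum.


r(Ai) = min(|Ai|, 7) for each part.
Sum = min(4,7) + min(2,7) + min(2,7) + min(3,7)
    = 4 + 2 + 2 + 3
    = 11.

11


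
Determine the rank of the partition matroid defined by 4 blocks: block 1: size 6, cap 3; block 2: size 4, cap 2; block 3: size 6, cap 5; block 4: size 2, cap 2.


Rank of a partition matroid = sum of min(|Si|, ci) for each block.
= min(6,3) + min(4,2) + min(6,5) + min(2,2)
= 3 + 2 + 5 + 2
= 12.

12


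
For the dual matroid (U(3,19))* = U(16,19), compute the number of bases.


The dual of U(r,n) is U(n-r, n) = U(16,19).
Bases of U(16,19) are all (16)-element subsets.
|B(M*)| = C(19,16) = 19! / (16! * 3!) = 969.

969


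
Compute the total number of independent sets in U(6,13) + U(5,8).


For a direct sum, |I(M1+M2)| = |I(M1)| * |I(M2)|.
|I(U(6,13))| = sum C(13,k) for k=0..6 = 4096.
|I(U(5,8))| = sum C(8,k) for k=0..5 = 219.
Total = 4096 * 219 = 897024.

897024


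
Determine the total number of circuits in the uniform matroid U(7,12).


In U(7,12), circuits are the (8)-element subsets.
Any set of 8 elements is dependent, and removing any one element gives
an independent set of size 7, so it is a minimal dependent set.
Number of circuits = (12 choose 8) = 495.

495


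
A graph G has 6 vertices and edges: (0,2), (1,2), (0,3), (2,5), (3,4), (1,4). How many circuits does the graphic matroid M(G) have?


A circuit in a graphic matroid = edge set of a simple cycle.
G has 6 vertices and 6 edges.
Enumerating all minimal edge subsets forming cycles...
Total circuits found: 1.

1


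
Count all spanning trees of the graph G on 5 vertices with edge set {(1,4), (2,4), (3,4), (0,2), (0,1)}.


By Kirchhoff's matrix tree theorem, the number of spanning trees equals
the determinant of any cofactor of the Laplacian matrix L.
G has 5 vertices and 5 edges.
Computing the (4 x 4) cofactor determinant gives 4.

4


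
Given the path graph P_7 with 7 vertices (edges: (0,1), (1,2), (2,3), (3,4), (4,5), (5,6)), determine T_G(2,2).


A path on 7 vertices is a tree with 6 edges.
T(x,y) = x^(6) for any tree.
T(2,2) = 2^6 = 64.

64


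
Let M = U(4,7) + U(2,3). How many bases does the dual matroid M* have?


(M1+M2)* = M1* + M2*.
M1* = U(3,7), bases: C(7,3) = 35.
M2* = U(1,3), bases: C(3,1) = 3.
|B(M*)| = 35 * 3 = 105.

105


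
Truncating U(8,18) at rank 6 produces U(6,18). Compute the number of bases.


Truncating U(8,18) to rank 6 gives U(6,18).
Bases of U(6,18) are all 6-element subsets of 18 elements.
Number of bases = C(18,6) = 18! / (6! * 12!) = 18564.

18564


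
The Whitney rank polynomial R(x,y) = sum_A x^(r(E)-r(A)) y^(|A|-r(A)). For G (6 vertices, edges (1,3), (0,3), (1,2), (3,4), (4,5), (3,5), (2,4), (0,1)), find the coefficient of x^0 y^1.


R(x,y) = sum over A in 2^E of x^(r(E)-r(A)) * y^(|A|-r(A)).
G has 6 vertices, 8 edges. r(E) = 5.
Enumerate all 2^8 = 256 subsets.
Count subsets with r(E)-r(A)=0 and |A|-r(A)=1: 25.

25


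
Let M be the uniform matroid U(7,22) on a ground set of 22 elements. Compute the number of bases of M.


Bases of U(7,22) are all 7-element subsets of the 22-element ground set.
Number of bases = C(22,7).
C(22,7) = 170544.

170544


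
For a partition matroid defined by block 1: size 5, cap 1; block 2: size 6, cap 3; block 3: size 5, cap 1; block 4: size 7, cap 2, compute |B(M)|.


A basis picks exactly ci elements from block i.
Number of bases = product of C(|Si|, ci).
= C(5,1) * C(6,3) * C(5,1) * C(7,2)
= 5 * 20 * 5 * 21
= 10500.

10500


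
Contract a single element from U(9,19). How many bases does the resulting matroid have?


Contracting e from U(9,19) gives U(8,18).
Bases of U(8,18) = (18 choose 8) = 43758.

43758


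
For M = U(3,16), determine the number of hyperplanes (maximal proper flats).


Hyperplanes of U(3,16) are flats of rank 2.
In a uniform matroid, these are exactly the (2)-element subsets.
Count = C(16,2) = (16 * 15) / (1 * 2) = 120.

120


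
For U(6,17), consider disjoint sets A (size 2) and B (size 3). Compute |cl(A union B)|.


|A union B| = 2 + 3 = 5 (disjoint).
In U(6,17), cl(S) = S if |S| < 6, else cl(S) = E.
Since 5 < 6, cl(A union B) = A union B.
|cl(A union B)| = 5.

5


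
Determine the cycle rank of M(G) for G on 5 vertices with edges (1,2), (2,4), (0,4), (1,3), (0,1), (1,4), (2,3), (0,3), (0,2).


Cycle rank (nullity) = |E| - r(M) = |E| - (|V| - c).
|E| = 9, |V| = 5, c = 1.
Nullity = 9 - (5 - 1) = 9 - 4 = 5.

5


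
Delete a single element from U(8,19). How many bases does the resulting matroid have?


Deleting e from U(8,19) gives U(8,18) since n > r.
Bases of U(8,18) = C(18,8) = 43758.

43758


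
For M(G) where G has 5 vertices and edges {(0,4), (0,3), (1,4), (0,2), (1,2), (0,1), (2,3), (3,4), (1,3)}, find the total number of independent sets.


An independent set in a graphic matroid is an acyclic edge subset.
G has 5 vertices and 9 edges.
Enumerate all 2^9 = 512 subsets, checking for acyclicity.
Total independent sets = 198.

198


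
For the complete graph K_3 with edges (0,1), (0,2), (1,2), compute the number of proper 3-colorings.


P(K_3, k) = k(k-1)(k-2)...(k-2).
P(3) = (3) * (2) * (1) = 6.

6


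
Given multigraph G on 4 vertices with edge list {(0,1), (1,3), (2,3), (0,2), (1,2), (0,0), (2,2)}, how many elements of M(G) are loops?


In a graphic matroid, a loop is a self-loop edge (u,u) with rank 0.
Examining all 7 edges for self-loops...
Self-loops found: (0,0), (2,2)
Number of loops = 2.

2


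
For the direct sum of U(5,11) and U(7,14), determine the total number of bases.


Bases of a direct sum M1 + M2: |B| = |B(M1)| * |B(M2)|.
|B(U(5,11))| = C(11,5) = 462.
|B(U(7,14))| = C(14,7) = 3432.
Total bases = 462 * 3432 = 1585584.

1585584


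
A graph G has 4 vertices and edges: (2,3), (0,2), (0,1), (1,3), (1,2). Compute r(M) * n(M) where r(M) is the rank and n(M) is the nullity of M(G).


r(M) = |V| - c = 4 - 1 = 3.
nullity = |E| - r(M) = 5 - 3 = 2.
Product = 3 * 2 = 6.

6


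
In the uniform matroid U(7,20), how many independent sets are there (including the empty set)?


Independent sets of U(7,20) are all subsets of size <= 7.
Count = (20 choose 0) + (20 choose 1) + (20 choose 2) + (20 choose 3) + (20 choose 4) + (20 choose 5) + (20 choose 6) + (20 choose 7)
     = 1 + 20 + 190 + 1140 + 4845 + 15504 + 38760 + 77520
     = 137980.

137980


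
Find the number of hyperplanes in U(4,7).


Hyperplanes of U(4,7) are flats of rank 3.
In a uniform matroid, these are exactly the (3)-element subsets.
Count = C(7,3) = (7 * 6 * 5) / (1 * 2 * 3) = 35.

35


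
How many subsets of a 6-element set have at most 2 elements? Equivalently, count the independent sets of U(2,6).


Independent sets of U(2,6) are all subsets of size <= 2.
Count = C(6,0) + C(6,1) + C(6,2)
     = 1 + 6 + 15
     = 22.

22


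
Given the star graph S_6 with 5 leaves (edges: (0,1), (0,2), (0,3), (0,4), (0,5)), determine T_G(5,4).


A star on 6 vertices is a tree with 5 edges.
T(x,y) = x^(5) for any tree.
T(5,4) = 5^5 = 3125.

3125


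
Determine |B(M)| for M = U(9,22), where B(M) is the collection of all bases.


Bases of U(9,22) are all 9-element subsets of the 22-element ground set.
Number of bases = C(22,9).
C(22,9) = 497420.

497420


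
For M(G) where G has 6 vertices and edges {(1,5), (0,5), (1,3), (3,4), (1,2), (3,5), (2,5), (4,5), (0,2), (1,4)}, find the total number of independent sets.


An independent set in a graphic matroid is an acyclic edge subset.
G has 6 vertices and 10 edges.
Enumerate all 2^10 = 1024 subsets, checking for acyclicity.
Total independent sets = 436.

436


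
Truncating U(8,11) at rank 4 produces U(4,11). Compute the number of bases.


Truncating U(8,11) to rank 4 gives U(4,11).
Bases of U(4,11) are all 4-element subsets of 11 elements.
Number of bases = C(11,4) = 11! / (4! * 7!) = 330.

330


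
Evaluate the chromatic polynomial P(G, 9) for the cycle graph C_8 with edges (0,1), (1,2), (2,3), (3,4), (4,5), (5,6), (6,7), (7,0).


P(C_8, k) = (k-1)^8 + (-1)^8*(k-1).
P(9) = (8)^8 + 8
= 16777216 + 8 = 16777224.

16777224


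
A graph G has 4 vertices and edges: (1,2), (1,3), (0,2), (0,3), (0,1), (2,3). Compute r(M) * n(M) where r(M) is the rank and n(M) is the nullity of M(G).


r(M) = |V| - c = 4 - 1 = 3.
nullity = |E| - r(M) = 6 - 3 = 3.
Product = 3 * 3 = 9.

9


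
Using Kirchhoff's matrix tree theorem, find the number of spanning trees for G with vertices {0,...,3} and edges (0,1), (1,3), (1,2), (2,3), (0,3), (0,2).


By Kirchhoff's matrix tree theorem, the number of spanning trees equals
the determinant of any cofactor of the Laplacian matrix L.
G has 4 vertices and 6 edges.
Computing the (3 x 3) cofactor determinant gives 16.

16


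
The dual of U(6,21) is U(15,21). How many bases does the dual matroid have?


The dual of U(r,n) is U(n-r, n) = U(15,21).
Bases of U(15,21) are all (15)-element subsets.
|B(M*)| = C(21,15) = 54264.

54264


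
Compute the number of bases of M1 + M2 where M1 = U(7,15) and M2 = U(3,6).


Bases of a direct sum M1 + M2: |B| = |B(M1)| * |B(M2)|.
|B(U(7,15))| = C(15,7) = 6435.
|B(U(3,6))| = C(6,3) = 20.
Total bases = 6435 * 20 = 128700.

128700


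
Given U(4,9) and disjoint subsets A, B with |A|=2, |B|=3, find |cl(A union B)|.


|A union B| = 2 + 3 = 5 (disjoint).
In U(4,9), cl(S) = S if |S| < 4, else cl(S) = E.
Since 5 >= 4, cl(A union B) = E.
|cl(A union B)| = 9.

9


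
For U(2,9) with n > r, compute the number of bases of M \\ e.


Deleting e from U(2,9) gives U(2,8) since n > r.
Bases of U(2,8) = C(8,2) = (8 * 7) / (1 * 2) = 28.

28


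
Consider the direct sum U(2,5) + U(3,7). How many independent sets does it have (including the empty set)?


For a direct sum, |I(M1+M2)| = |I(M1)| * |I(M2)|.
|I(U(2,5))| = sum C(5,k) for k=0..2 = 16.
|I(U(3,7))| = sum C(7,k) for k=0..3 = 64.
Total = 16 * 64 = 1024.

1024


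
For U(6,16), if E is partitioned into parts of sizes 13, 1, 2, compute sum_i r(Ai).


r(Ai) = min(|Ai|, 6) for each part.
Sum = min(13,6) + min(1,6) + min(2,6)
    = 6 + 1 + 2
    = 9.

9


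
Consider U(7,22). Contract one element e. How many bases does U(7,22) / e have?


Contracting e from U(7,22) gives U(6,21).
Bases of U(6,21) = C(21,6) = 54264.

54264


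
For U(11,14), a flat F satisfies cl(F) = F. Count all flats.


Flats of U(11,14): every subset of size < 11 is a flat, plus E itself.
Count = (14 choose 0) + (14 choose 1) + (14 choose 2) + (14 choose 3) + (14 choose 4) + (14 choose 5) + (14 choose 6) + (14 choose 7) + (14 choose 8) + (14 choose 9) + (14 choose 10) + 1
     = 1 + 14 + 91 + 364 + 1001 + 2002 + 3003 + 3432 + 3003 + 2002 + 1001 + 1
     = 15915.

15915


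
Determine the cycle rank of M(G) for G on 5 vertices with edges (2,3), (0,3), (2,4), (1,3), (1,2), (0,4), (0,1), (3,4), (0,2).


Cycle rank (nullity) = |E| - r(M) = |E| - (|V| - c).
|E| = 9, |V| = 5, c = 1.
Nullity = 9 - (5 - 1) = 9 - 4 = 5.

5


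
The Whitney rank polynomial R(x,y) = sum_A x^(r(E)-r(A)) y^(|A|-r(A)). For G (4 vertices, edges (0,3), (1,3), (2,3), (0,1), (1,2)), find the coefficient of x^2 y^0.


R(x,y) = sum over A in 2^E of x^(r(E)-r(A)) * y^(|A|-r(A)).
G has 4 vertices, 5 edges. r(E) = 3.
Enumerate all 2^5 = 32 subsets.
Count subsets with r(E)-r(A)=2 and |A|-r(A)=0: 5.

5


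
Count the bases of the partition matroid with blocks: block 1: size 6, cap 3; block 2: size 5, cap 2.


A basis picks exactly ci elements from block i.
Number of bases = product of C(|Si|, ci).
= C(6,3) * C(5,2)
= 20 * 10
= 200.

200


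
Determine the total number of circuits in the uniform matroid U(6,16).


In U(6,16), circuits are the (7)-element subsets.
Any set of 7 elements is dependent, and removing any one element gives
an independent set of size 6, so it is a minimal dependent set.
Number of circuits = (16 choose 7) = 11440.

11440


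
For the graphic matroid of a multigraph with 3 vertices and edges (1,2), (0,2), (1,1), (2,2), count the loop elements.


In a graphic matroid, a loop is a self-loop edge (u,u) with rank 0.
Examining all 4 edges for self-loops...
Self-loops found: (1,1), (2,2)
Number of loops = 2.

2


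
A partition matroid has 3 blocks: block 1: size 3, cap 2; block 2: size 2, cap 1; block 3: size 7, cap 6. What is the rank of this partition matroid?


Rank of a partition matroid = sum of min(|Si|, ci) for each block.
= min(3,2) + min(2,1) + min(7,6)
= 2 + 1 + 6
= 9.

9


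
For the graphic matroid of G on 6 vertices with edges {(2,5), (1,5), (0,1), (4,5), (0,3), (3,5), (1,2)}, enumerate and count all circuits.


A circuit in a graphic matroid = edge set of a simple cycle.
G has 6 vertices and 7 edges.
Enumerating all minimal edge subsets forming cycles...
Total circuits found: 3.

3


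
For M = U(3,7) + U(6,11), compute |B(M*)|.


(M1+M2)* = M1* + M2*.
M1* = U(4,7), bases: C(7,4) = 35.
M2* = U(5,11), bases: C(11,5) = 462.
|B(M*)| = 35 * 462 = 16170.

16170


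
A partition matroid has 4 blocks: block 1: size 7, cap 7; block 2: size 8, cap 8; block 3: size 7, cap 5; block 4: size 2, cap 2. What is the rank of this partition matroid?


Rank of a partition matroid = sum of min(|Si|, ci) for each block.
= min(7,7) + min(8,8) + min(7,5) + min(2,2)
= 7 + 8 + 5 + 2
= 22.

22


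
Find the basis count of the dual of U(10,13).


The dual of U(r,n) is U(n-r, n) = U(3,13).
Bases of U(3,13) are all (3)-element subsets.
|B(M*)| = C(13,3) = 13! / (3! * 10!) = 286.

286


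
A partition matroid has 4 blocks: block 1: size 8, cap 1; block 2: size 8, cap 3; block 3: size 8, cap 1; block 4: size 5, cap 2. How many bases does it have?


A basis picks exactly ci elements from block i.
Number of bases = product of C(|Si|, ci).
= C(8,1) * C(8,3) * C(8,1) * C(5,2)
= 8 * 56 * 8 * 10
= 35840.

35840


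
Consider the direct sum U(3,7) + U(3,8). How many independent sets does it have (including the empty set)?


For a direct sum, |I(M1+M2)| = |I(M1)| * |I(M2)|.
|I(U(3,7))| = sum C(7,k) for k=0..3 = 64.
|I(U(3,8))| = sum C(8,k) for k=0..3 = 93.
Total = 64 * 93 = 5952.

5952


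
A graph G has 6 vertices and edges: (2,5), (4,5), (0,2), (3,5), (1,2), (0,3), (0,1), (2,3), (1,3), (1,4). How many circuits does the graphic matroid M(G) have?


A circuit in a graphic matroid = edge set of a simple cycle.
G has 6 vertices and 10 edges.
Enumerating all minimal edge subsets forming cycles...
Total circuits found: 22.

22


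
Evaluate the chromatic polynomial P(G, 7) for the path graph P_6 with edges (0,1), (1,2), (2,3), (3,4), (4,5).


P(P_6, k) = k * (k-1)^(5).
P(7) = 7 * 6^5 = 7 * 7776 = 54432.

54432


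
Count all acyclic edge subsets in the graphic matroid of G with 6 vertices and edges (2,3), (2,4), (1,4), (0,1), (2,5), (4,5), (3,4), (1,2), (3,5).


An independent set in a graphic matroid is an acyclic edge subset.
G has 6 vertices and 9 edges.
Enumerate all 2^9 = 512 subsets, checking for acyclicity.
Total independent sets = 256.

256


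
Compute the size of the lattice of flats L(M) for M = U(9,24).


Flats of U(9,24): every subset of size < 9 is a flat, plus E itself.
Count = (24 choose 0) + (24 choose 1) + (24 choose 2) + (24 choose 3) + (24 choose 4) + (24 choose 5) + (24 choose 6) + (24 choose 7) + (24 choose 8) + 1
     = 1 + 24 + 276 + 2024 + 10626 + 42504 + 134596 + 346104 + 735471 + 1
     = 1271627.

1271627


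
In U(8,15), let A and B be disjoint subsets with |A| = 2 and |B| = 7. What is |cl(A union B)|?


|A union B| = 2 + 7 = 9 (disjoint).
In U(8,15), cl(S) = S if |S| < 8, else cl(S) = E.
Since 9 >= 8, cl(A union B) = E.
|cl(A union B)| = 15.

15


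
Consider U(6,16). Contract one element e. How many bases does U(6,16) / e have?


Contracting e from U(6,16) gives U(5,15).
Bases of U(5,15) = (15 choose 5) = 3003.

3003


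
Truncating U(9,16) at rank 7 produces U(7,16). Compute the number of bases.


Truncating U(9,16) to rank 7 gives U(7,16).
Bases of U(7,16) are all 7-element subsets of 16 elements.
Number of bases = (16 choose 7) = 11440.

11440


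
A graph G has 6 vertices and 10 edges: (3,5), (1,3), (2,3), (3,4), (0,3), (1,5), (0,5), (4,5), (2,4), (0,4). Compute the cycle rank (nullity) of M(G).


Cycle rank (nullity) = |E| - r(M) = |E| - (|V| - c).
|E| = 10, |V| = 6, c = 1.
Nullity = 10 - (6 - 1) = 10 - 5 = 5.

5


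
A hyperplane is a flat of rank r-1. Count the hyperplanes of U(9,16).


Hyperplanes of U(9,16) are flats of rank 8.
In a uniform matroid, these are exactly the (8)-element subsets.
Count = (16 choose 8) = 12870.

12870


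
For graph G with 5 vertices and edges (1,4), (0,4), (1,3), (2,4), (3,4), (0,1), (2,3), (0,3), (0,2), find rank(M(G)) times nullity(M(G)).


r(M) = |V| - c = 5 - 1 = 4.
nullity = |E| - r(M) = 9 - 4 = 5.
Product = 4 * 5 = 20.

20


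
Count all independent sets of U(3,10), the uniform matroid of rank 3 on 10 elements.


Independent sets of U(3,10) are all subsets of size <= 3.
Count = (10 choose 0) + (10 choose 1) + (10 choose 2) + (10 choose 3)
     = 1 + 10 + 45 + 120
     = 176.

176


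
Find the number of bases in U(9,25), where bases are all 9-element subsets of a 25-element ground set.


Bases of U(9,25) are all 9-element subsets of the 25-element ground set.
Number of bases = C(25,9).
C(25,9) = 25! / (9! * 16!) = 2042975.

2042975


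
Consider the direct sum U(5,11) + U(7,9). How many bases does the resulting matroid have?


Bases of a direct sum M1 + M2: |B| = |B(M1)| * |B(M2)|.
|B(U(5,11))| = C(11,5) = 462.
|B(U(7,9))| = C(9,7) = 36.
Total bases = 462 * 36 = 16632.

16632


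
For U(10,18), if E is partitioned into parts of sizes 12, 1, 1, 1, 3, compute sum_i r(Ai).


r(Ai) = min(|Ai|, 10) for each part.
Sum = min(12,10) + min(1,10) + min(1,10) + min(1,10) + min(3,10)
    = 10 + 1 + 1 + 1 + 3
    = 16.

16


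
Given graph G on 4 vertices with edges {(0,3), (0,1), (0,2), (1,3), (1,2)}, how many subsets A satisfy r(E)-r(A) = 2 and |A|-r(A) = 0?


R(x,y) = sum over A in 2^E of x^(r(E)-r(A)) * y^(|A|-r(A)).
G has 4 vertices, 5 edges. r(E) = 3.
Enumerate all 2^5 = 32 subsets.
Count subsets with r(E)-r(A)=2 and |A|-r(A)=0: 5.

5


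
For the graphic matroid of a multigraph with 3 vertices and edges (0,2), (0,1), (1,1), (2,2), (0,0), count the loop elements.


In a graphic matroid, a loop is a self-loop edge (u,u) with rank 0.
Examining all 5 edges for self-loops...
Self-loops found: (1,1), (2,2), (0,0)
Number of loops = 3.

3


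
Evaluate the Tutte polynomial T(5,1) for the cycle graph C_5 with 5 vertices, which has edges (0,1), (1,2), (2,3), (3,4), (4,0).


T(C_5; x,y) = x + x^2 + ... + x^(4) + y.
T(5,1) = 5^1 + 5^2 + 5^3 + 5^4 + 1
= 5 + 25 + 125 + 625 + 1
= 781.

781


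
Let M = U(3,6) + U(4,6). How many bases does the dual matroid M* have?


(M1+M2)* = M1* + M2*.
M1* = U(3,6), bases: C(6,3) = 20.
M2* = U(2,6), bases: C(6,2) = 15.
|B(M*)| = 20 * 15 = 300.

300


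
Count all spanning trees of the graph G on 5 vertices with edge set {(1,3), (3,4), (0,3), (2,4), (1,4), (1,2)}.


By Kirchhoff's matrix tree theorem, the number of spanning trees equals
the determinant of any cofactor of the Laplacian matrix L.
G has 5 vertices and 6 edges.
Computing the (4 x 4) cofactor determinant gives 8.

8


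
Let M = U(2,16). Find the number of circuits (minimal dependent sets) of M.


In U(2,16), circuits are the (3)-element subsets.
Any set of 3 elements is dependent, and removing any one element gives
an independent set of size 2, so it is a minimal dependent set.
Number of circuits = (16 choose 3) = 560.

560


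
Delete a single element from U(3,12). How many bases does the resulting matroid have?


Deleting e from U(3,12) gives U(3,11) since n > r.
Bases of U(3,11) = C(11,3) = (11 * 10 * 9) / (1 * 2 * 3) = 165.

165


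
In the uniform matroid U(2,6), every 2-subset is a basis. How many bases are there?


Bases of U(2,6) are all 2-element subsets of the 6-element ground set.
Number of bases = C(6,2).
C(6,2) = 6! / (2! * 4!) = 15.

15


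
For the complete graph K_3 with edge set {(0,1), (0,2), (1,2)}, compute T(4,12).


T(K_3; x,y) = x^2 + x + y.
T(4,12) = 16 + 4 + 12 = 32.

32


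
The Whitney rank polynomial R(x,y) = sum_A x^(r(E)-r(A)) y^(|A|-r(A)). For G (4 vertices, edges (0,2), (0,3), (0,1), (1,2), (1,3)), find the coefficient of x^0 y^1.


R(x,y) = sum over A in 2^E of x^(r(E)-r(A)) * y^(|A|-r(A)).
G has 4 vertices, 5 edges. r(E) = 3.
Enumerate all 2^5 = 32 subsets.
Count subsets with r(E)-r(A)=0 and |A|-r(A)=1: 5.

5


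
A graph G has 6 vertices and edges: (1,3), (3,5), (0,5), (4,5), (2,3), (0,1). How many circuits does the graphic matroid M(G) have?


A circuit in a graphic matroid = edge set of a simple cycle.
G has 6 vertices and 6 edges.
Enumerating all minimal edge subsets forming cycles...
Total circuits found: 1.

1


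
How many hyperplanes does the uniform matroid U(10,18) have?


Hyperplanes of U(10,18) are flats of rank 9.
In a uniform matroid, these are exactly the (9)-element subsets.
Count = (18 choose 9) = 48620.

48620


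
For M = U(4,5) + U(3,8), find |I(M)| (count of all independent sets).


For a direct sum, |I(M1+M2)| = |I(M1)| * |I(M2)|.
|I(U(4,5))| = sum C(5,k) for k=0..4 = 31.
|I(U(3,8))| = sum C(8,k) for k=0..3 = 93.
Total = 31 * 93 = 2883.

2883


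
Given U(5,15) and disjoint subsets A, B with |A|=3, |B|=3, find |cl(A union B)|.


|A union B| = 3 + 3 = 6 (disjoint).
In U(5,15), cl(S) = S if |S| < 5, else cl(S) = E.
Since 6 >= 5, cl(A union B) = E.
|cl(A union B)| = 15.

15


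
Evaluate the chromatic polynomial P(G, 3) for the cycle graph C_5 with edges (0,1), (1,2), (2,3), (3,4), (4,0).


P(C_5, k) = (k-1)^5 + (-1)^5*(k-1).
P(3) = (2)^5 - 2
= 32 - 2 = 30.

30


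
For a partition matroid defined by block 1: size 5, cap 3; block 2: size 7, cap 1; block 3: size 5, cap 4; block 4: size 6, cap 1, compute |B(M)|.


A basis picks exactly ci elements from block i.
Number of bases = product of C(|Si|, ci).
= C(5,3) * C(7,1) * C(5,4) * C(6,1)
= 10 * 7 * 5 * 6
= 2100.

2100


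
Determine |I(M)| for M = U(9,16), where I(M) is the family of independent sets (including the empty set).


Independent sets of U(9,16) are all subsets of size <= 9.
Count = C(16,0) + C(16,1) + C(16,2) + C(16,3) + C(16,4) + C(16,5) + C(16,6) + C(16,7) + C(16,8) + C(16,9)
     = 1 + 16 + 120 + 560 + 1820 + 4368 + 8008 + 11440 + 12870 + 11440
     = 50643.

50643


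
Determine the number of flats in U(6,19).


Flats of U(6,19): every subset of size < 6 is a flat, plus E itself.
Count = (19 choose 0) + (19 choose 1) + (19 choose 2) + (19 choose 3) + (19 choose 4) + (19 choose 5) + 1
     = 1 + 19 + 171 + 969 + 3876 + 11628 + 1
     = 16665.

16665


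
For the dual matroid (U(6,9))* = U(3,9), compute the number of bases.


The dual of U(r,n) is U(n-r, n) = U(3,9).
Bases of U(3,9) are all (3)-element subsets.
|B(M*)| = C(9,3) = (9 * 8 * 7) / (1 * 2 * 3) = 84.

84


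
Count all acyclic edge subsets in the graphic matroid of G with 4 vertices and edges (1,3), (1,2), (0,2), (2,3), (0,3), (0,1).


An independent set in a graphic matroid is an acyclic edge subset.
G has 4 vertices and 6 edges.
Enumerate all 2^6 = 64 subsets, checking for acyclicity.
Total independent sets = 38.

38


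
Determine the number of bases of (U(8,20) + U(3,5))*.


(M1+M2)* = M1* + M2*.
M1* = U(12,20), bases: C(20,12) = 125970.
M2* = U(2,5), bases: C(5,2) = 10.
|B(M*)| = 125970 * 10 = 1259700.

1259700


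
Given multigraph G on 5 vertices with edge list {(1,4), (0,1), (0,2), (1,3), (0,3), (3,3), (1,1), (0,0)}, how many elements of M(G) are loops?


In a graphic matroid, a loop is a self-loop edge (u,u) with rank 0.
Examining all 8 edges for self-loops...
Self-loops found: (3,3), (1,1), (0,0)
Number of loops = 3.

3


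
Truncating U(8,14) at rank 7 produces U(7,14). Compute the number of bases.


Truncating U(8,14) to rank 7 gives U(7,14).
Bases of U(7,14) are all 7-element subsets of 14 elements.
Number of bases = C(14,7) = 14! / (7! * 7!) = 3432.

3432


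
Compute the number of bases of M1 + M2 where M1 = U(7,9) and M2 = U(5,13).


Bases of a direct sum M1 + M2: |B| = |B(M1)| * |B(M2)|.
|B(U(7,9))| = C(9,7) = 36.
|B(U(5,13))| = C(13,5) = 1287.
Total bases = 36 * 1287 = 46332.

46332


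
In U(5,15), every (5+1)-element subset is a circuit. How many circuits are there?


In U(5,15), circuits are the (6)-element subsets.
Any set of 6 elements is dependent, and removing any one element gives
an independent set of size 5, so it is a minimal dependent set.
Number of circuits = (15 choose 6) = 5005.

5005


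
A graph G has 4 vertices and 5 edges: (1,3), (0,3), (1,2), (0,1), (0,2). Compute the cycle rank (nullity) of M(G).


Cycle rank (nullity) = |E| - r(M) = |E| - (|V| - c).
|E| = 5, |V| = 4, c = 1.
Nullity = 5 - (4 - 1) = 5 - 3 = 2.

2


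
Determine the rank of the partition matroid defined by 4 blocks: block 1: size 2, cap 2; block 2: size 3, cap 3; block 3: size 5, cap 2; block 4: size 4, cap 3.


Rank of a partition matroid = sum of min(|Si|, ci) for each block.
= min(2,2) + min(3,3) + min(5,2) + min(4,3)
= 2 + 3 + 2 + 3
= 10.

10


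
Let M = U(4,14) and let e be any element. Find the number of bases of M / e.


Contracting e from U(4,14) gives U(3,13).
Bases of U(3,13) = C(13,3) = 13! / (3! * 10!) = 286.

286


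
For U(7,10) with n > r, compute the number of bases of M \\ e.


Deleting e from U(7,10) gives U(7,9) since n > r.
Bases of U(7,9) = C(9,7) = 36.

36


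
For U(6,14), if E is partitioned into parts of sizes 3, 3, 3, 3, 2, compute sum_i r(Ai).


r(Ai) = min(|Ai|, 6) for each part.
Sum = min(3,6) + min(3,6) + min(3,6) + min(3,6) + min(2,6)
    = 3 + 3 + 3 + 3 + 2
    = 14.

14


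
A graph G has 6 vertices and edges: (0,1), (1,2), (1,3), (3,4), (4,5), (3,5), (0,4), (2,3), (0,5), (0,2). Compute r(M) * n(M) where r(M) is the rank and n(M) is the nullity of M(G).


r(M) = |V| - c = 6 - 1 = 5.
nullity = |E| - r(M) = 10 - 5 = 5.
Product = 5 * 5 = 25.

25


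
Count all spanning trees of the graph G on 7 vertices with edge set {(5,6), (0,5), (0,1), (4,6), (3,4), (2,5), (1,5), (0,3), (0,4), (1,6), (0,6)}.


By Kirchhoff's matrix tree theorem, the number of spanning trees equals
the determinant of any cofactor of the Laplacian matrix L.
G has 7 vertices and 11 edges.
Computing the (6 x 6) cofactor determinant gives 104.

104


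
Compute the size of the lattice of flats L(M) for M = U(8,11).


Flats of U(8,11): every subset of size < 8 is a flat, plus E itself.
Count = (11 choose 0) + (11 choose 1) + (11 choose 2) + (11 choose 3) + (11 choose 4) + (11 choose 5) + (11 choose 6) + (11 choose 7) + 1
     = 1 + 11 + 55 + 165 + 330 + 462 + 462 + 330 + 1
     = 1817.

1817


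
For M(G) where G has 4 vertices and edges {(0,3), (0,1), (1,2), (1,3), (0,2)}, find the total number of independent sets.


An independent set in a graphic matroid is an acyclic edge subset.
G has 4 vertices and 5 edges.
Enumerate all 2^5 = 32 subsets, checking for acyclicity.
Total independent sets = 24.

24


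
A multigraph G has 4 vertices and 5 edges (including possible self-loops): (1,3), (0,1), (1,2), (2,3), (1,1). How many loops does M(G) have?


In a graphic matroid, a loop is a self-loop edge (u,u) with rank 0.
Examining all 5 edges for self-loops...
Self-loops found: (1,1)
Number of loops = 1.

1


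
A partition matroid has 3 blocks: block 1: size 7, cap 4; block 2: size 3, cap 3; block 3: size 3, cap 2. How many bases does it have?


A basis picks exactly ci elements from block i.
Number of bases = product of C(|Si|, ci).
= C(7,4) * C(3,3) * C(3,2)
= 35 * 1 * 3
= 105.

105


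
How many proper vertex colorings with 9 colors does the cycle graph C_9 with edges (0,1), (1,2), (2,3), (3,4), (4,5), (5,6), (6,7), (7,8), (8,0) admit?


P(C_9, k) = (k-1)^9 + (-1)^9*(k-1).
P(9) = (8)^9 - 8
= 134217728 - 8 = 134217720.

134217720


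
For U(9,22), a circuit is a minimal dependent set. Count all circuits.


In U(9,22), circuits are the (10)-element subsets.
Any set of 10 elements is dependent, and removing any one element gives
an independent set of size 9, so it is a minimal dependent set.
Number of circuits = C(22,10) = 22! / (10! * 12!) = 646646.

646646


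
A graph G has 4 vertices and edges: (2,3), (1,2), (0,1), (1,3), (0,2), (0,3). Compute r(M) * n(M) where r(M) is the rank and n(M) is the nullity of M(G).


r(M) = |V| - c = 4 - 1 = 3.
nullity = |E| - r(M) = 6 - 3 = 3.
Product = 3 * 3 = 9.

9


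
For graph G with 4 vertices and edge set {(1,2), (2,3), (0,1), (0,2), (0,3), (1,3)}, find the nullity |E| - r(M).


Cycle rank (nullity) = |E| - r(M) = |E| - (|V| - c).
|E| = 6, |V| = 4, c = 1.
Nullity = 6 - (4 - 1) = 6 - 3 = 3.

3


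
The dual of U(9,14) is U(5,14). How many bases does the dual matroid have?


The dual of U(r,n) is U(n-r, n) = U(5,14).
Bases of U(5,14) are all (5)-element subsets.
|B(M*)| = C(14,5) = 14! / (5! * 9!) = 2002.

2002


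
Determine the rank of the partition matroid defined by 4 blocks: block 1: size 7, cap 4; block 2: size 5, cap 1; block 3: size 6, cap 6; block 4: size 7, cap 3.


Rank of a partition matroid = sum of min(|Si|, ci) for each block.
= min(7,4) + min(5,1) + min(6,6) + min(7,3)
= 4 + 1 + 6 + 3
= 14.

14


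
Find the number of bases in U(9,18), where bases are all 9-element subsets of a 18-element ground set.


Bases of U(9,18) are all 9-element subsets of the 18-element ground set.
Number of bases = C(18,9).
C(18,9) = 18! / (9! * 9!) = 48620.

48620


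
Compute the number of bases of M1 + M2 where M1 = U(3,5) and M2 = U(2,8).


Bases of a direct sum M1 + M2: |B| = |B(M1)| * |B(M2)|.
|B(U(3,5))| = C(5,3) = 10.
|B(U(2,8))| = C(8,2) = 28.
Total bases = 10 * 28 = 280.

280


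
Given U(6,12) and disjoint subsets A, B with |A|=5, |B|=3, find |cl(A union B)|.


|A union B| = 5 + 3 = 8 (disjoint).
In U(6,12), cl(S) = S if |S| < 6, else cl(S) = E.
Since 8 >= 6, cl(A union B) = E.
|cl(A union B)| = 12.

12


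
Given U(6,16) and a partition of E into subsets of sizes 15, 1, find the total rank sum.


r(Ai) = min(|Ai|, 6) for each part.
Sum = min(15,6) + min(1,6)
    = 6 + 1
    = 7.

7


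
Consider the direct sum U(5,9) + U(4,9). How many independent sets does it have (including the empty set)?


For a direct sum, |I(M1+M2)| = |I(M1)| * |I(M2)|.
|I(U(5,9))| = sum C(9,k) for k=0..5 = 382.
|I(U(4,9))| = sum C(9,k) for k=0..4 = 256.
Total = 382 * 256 = 97792.

97792


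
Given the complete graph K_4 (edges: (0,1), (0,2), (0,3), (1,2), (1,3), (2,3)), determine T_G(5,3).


T(K_4; x,y) = x^3 + 3x^2 + 4xy + 2x + y^3 + 3y^2 + 2y.
Substituting x=5, y=3:
= 125 + 75 + 60 + 10 + 27 + 27 + 6
= 330.

330


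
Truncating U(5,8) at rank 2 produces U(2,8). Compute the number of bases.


Truncating U(5,8) to rank 2 gives U(2,8).
Bases of U(2,8) are all 2-element subsets of 8 elements.
Number of bases = (8 choose 2) = 28.

28
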